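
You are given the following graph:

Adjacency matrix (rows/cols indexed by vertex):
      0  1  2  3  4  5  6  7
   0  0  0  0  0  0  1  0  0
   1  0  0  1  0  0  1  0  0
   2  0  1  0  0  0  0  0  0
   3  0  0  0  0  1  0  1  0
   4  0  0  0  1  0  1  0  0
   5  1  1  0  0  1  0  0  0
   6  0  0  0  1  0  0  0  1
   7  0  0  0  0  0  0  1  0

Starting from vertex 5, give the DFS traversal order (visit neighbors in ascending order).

DFS from vertex 5 (neighbors processed in ascending order):
Visit order: 5, 0, 1, 2, 4, 3, 6, 7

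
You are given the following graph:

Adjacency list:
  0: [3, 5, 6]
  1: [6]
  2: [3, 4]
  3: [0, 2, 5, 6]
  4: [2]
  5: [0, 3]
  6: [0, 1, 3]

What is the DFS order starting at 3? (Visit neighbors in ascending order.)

DFS from vertex 3 (neighbors processed in ascending order):
Visit order: 3, 0, 5, 6, 1, 2, 4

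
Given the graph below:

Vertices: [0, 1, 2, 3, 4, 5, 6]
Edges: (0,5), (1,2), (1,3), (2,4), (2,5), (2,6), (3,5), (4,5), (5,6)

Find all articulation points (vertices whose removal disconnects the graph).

An articulation point is a vertex whose removal disconnects the graph.
Articulation points: [5]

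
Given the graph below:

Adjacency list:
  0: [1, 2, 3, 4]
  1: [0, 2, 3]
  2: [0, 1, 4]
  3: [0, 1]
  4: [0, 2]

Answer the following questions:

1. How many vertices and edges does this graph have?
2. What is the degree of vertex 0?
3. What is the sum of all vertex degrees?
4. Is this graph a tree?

Count: 5 vertices, 7 edges.
Vertex 0 has neighbors [1, 2, 3, 4], degree = 4.
Handshaking lemma: 2 * 7 = 14.
A tree on 5 vertices has 4 edges. This graph has 7 edges (3 extra). Not a tree.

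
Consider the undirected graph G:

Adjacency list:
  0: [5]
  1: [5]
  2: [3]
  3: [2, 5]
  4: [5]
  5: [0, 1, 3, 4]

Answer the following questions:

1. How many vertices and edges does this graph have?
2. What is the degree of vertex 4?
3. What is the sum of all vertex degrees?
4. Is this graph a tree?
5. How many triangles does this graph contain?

Count: 6 vertices, 5 edges.
Vertex 4 has neighbors [5], degree = 1.
Handshaking lemma: 2 * 5 = 10.
A graph is a tree iff it is connected and has exactly n-1 edges. This graph is connected (all 6 vertices in one component) and has 6-1 = 5 edges. It is a tree.
Number of triangles = 0.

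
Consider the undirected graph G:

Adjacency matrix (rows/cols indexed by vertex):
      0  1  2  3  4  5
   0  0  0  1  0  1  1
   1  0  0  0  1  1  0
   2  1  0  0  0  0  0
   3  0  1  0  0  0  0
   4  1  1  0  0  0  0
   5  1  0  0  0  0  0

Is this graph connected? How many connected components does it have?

Checking connectivity: the graph has 1 connected component(s).
All vertices are reachable from each other. The graph IS connected.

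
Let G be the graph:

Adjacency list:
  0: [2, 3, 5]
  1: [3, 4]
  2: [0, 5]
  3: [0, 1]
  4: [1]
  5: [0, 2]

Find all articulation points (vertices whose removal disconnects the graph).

An articulation point is a vertex whose removal disconnects the graph.
Articulation points: [0, 1, 3]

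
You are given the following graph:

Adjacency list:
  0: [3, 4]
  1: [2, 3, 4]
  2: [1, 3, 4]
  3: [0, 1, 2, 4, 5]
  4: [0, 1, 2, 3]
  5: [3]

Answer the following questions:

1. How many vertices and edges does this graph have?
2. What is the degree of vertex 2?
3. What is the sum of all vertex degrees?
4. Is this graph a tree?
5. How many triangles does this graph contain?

Count: 6 vertices, 9 edges.
Vertex 2 has neighbors [1, 3, 4], degree = 3.
Handshaking lemma: 2 * 9 = 18.
A tree on 6 vertices has 5 edges. This graph has 9 edges (4 extra). Not a tree.
Number of triangles = 5.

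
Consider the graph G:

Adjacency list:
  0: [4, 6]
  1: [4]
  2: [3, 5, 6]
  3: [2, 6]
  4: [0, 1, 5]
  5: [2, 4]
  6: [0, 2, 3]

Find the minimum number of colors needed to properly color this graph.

The graph has a maximum clique of size 3 (lower bound on chromatic number).
A valid 3-coloring: {0: 2, 1: 1, 2: 0, 3: 2, 4: 0, 5: 1, 6: 1}.
Chromatic number = 3.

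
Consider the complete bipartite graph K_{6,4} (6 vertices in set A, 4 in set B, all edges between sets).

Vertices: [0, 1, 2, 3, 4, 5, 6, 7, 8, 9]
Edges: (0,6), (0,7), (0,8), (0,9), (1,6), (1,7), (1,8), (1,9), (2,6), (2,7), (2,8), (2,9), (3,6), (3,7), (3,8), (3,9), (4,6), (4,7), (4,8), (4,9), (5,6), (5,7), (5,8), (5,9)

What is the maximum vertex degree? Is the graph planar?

Set-A vertices have degree 4; set-B vertices have degree 6. Maximum degree = max(6,4) = 6.
K_{6,4} contains K_{3,3} as a subgraph (since both sides have >= 3 vertices); by Kuratowski's theorem it is not planar.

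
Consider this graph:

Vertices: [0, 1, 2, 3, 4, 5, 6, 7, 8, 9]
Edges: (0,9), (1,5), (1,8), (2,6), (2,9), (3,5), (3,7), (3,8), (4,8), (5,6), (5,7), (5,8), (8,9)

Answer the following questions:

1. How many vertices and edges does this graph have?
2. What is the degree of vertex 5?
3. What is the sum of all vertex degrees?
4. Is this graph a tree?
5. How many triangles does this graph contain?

Count: 10 vertices, 13 edges.
Vertex 5 has neighbors [1, 3, 6, 7, 8], degree = 5.
Handshaking lemma: 2 * 13 = 26.
A tree on 10 vertices has 9 edges. This graph has 13 edges (4 extra). Not a tree.
Number of triangles = 3.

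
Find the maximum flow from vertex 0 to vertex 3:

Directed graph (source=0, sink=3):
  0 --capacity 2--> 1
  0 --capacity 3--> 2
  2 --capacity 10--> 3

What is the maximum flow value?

Computing max flow:
  Flow on (0->2): 3/3
  Flow on (2->3): 3/10
Maximum flow = 3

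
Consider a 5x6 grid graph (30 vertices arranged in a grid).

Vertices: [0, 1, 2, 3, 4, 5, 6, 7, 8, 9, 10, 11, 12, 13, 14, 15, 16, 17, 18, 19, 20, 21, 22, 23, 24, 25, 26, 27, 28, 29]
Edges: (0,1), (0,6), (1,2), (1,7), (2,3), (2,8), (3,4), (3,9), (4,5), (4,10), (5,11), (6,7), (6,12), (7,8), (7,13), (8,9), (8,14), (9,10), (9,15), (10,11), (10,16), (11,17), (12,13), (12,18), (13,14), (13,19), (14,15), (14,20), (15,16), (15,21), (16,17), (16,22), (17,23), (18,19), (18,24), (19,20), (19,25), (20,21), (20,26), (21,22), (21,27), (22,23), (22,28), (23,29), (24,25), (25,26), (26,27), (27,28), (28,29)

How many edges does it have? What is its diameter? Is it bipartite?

A 5x6 grid has 24 vertical edges and 25 horizontal edges.
Total edges = 24 + 25 = 49.
Diameter = (5-1) + (6-1) = 9 (corner to opposite corner).
Grid graphs are bipartite (checkerboard coloring).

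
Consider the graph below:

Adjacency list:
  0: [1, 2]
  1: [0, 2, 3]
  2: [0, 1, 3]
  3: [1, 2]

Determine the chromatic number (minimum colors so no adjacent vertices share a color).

The graph has a maximum clique of size 3 (lower bound on chromatic number).
A valid 3-coloring: {0: 2, 1: 0, 2: 1, 3: 2}.
Chromatic number = 3.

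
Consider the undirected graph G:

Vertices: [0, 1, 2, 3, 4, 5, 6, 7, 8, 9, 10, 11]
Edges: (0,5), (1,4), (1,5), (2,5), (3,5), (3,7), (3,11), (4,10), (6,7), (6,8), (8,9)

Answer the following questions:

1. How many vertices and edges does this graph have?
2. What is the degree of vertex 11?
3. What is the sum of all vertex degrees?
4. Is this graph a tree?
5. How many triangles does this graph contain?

Count: 12 vertices, 11 edges.
Vertex 11 has neighbors [3], degree = 1.
Handshaking lemma: 2 * 11 = 22.
A graph is a tree iff it is connected and has exactly n-1 edges. This graph is connected (all 12 vertices in one component) and has 12-1 = 11 edges. It is a tree.
Number of triangles = 0.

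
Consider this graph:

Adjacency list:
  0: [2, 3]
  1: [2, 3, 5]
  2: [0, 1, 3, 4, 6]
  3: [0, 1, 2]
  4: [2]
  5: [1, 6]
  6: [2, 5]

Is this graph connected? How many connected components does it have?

Checking connectivity: the graph has 1 connected component(s).
All vertices are reachable from each other. The graph IS connected.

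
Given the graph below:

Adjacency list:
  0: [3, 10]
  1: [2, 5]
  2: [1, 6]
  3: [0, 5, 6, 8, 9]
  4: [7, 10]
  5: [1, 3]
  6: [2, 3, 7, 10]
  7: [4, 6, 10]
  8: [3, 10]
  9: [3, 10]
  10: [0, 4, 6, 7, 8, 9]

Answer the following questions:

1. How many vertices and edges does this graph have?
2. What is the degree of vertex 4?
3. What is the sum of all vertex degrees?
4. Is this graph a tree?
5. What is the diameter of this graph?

Count: 11 vertices, 16 edges.
Vertex 4 has neighbors [7, 10], degree = 2.
Handshaking lemma: 2 * 16 = 32.
A tree on 11 vertices has 10 edges. This graph has 16 edges (6 extra). Not a tree.
Diameter (longest shortest path) = 4.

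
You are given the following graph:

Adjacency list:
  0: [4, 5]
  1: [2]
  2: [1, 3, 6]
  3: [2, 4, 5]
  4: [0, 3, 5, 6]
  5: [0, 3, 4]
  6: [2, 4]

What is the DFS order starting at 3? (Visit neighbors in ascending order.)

DFS from vertex 3 (neighbors processed in ascending order):
Visit order: 3, 2, 1, 6, 4, 0, 5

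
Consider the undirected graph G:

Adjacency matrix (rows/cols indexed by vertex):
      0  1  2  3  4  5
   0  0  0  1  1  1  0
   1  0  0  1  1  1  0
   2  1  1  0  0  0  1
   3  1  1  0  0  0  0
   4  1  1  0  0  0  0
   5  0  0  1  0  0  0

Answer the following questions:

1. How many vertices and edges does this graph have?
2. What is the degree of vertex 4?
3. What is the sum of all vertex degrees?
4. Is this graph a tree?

Count: 6 vertices, 7 edges.
Vertex 4 has neighbors [0, 1], degree = 2.
Handshaking lemma: 2 * 7 = 14.
A tree on 6 vertices has 5 edges. This graph has 7 edges (2 extra). Not a tree.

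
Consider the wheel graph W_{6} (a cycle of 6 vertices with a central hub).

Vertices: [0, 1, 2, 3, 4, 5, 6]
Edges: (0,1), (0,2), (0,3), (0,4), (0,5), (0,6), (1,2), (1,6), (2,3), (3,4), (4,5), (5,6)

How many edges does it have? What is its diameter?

Wheel graph W_{6}: 6 cycle edges + 6 spoke edges = 12 edges.
The hub is distance 1 from all cycle vertices. Max distance between cycle vertices through hub is 2.
Diameter = 2.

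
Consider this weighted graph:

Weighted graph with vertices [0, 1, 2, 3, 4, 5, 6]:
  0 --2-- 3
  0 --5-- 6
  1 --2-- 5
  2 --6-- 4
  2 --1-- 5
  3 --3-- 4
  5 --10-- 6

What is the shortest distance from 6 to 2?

Using Dijkstra's algorithm from vertex 6:
Shortest path: 6 -> 5 -> 2
Total weight: 10 + 1 = 11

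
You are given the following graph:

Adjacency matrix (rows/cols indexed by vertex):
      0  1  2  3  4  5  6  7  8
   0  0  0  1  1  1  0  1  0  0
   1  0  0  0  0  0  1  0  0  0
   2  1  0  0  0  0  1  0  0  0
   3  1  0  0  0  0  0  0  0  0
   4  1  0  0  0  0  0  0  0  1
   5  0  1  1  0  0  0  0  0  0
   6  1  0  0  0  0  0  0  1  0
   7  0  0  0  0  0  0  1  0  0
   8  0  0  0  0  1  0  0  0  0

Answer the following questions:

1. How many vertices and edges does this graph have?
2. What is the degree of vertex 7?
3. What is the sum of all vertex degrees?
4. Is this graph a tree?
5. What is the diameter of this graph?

Count: 9 vertices, 8 edges.
Vertex 7 has neighbors [6], degree = 1.
Handshaking lemma: 2 * 8 = 16.
A graph is a tree iff it is connected and has exactly n-1 edges. This graph is connected (all 9 vertices in one component) and has 9-1 = 8 edges. It is a tree.
Diameter (longest shortest path) = 5.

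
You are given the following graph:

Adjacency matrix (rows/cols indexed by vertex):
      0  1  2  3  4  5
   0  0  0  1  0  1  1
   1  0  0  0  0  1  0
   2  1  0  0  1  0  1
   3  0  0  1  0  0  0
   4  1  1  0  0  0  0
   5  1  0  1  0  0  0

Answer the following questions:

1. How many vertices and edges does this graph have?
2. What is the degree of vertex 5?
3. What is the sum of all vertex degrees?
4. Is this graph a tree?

Count: 6 vertices, 6 edges.
Vertex 5 has neighbors [0, 2], degree = 2.
Handshaking lemma: 2 * 6 = 12.
A tree on 6 vertices has 5 edges. This graph has 6 edges (1 extra). Not a tree.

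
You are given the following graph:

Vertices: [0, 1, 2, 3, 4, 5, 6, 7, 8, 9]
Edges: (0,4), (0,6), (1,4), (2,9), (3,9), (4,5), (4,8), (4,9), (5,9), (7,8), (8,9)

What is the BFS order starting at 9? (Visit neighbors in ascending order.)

BFS from vertex 9 (neighbors processed in ascending order):
Visit order: 9, 2, 3, 4, 5, 8, 0, 1, 7, 6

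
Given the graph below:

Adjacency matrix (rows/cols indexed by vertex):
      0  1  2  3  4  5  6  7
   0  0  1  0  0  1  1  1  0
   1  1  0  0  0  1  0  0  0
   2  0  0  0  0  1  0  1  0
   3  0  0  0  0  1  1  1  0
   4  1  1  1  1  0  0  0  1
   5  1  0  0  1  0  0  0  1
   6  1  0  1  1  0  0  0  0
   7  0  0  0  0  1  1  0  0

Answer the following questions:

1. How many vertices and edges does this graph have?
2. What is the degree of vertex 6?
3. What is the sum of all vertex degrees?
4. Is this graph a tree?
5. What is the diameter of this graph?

Count: 8 vertices, 12 edges.
Vertex 6 has neighbors [0, 2, 3], degree = 3.
Handshaking lemma: 2 * 12 = 24.
A tree on 8 vertices has 7 edges. This graph has 12 edges (5 extra). Not a tree.
Diameter (longest shortest path) = 3.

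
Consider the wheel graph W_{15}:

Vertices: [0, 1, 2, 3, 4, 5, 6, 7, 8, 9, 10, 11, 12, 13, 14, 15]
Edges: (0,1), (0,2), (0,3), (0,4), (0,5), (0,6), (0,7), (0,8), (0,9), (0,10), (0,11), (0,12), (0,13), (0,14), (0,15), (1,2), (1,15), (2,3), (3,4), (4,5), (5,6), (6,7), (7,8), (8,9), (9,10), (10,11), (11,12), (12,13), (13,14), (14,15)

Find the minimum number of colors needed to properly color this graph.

W_{15} = C_{15} plus a hub adjacent to every cycle vertex.
The outer cycle needs 3 colors (odd cycle); the hub is adjacent to all of them so needs a fresh color.
Chromatic number = 3 + 1 = 4.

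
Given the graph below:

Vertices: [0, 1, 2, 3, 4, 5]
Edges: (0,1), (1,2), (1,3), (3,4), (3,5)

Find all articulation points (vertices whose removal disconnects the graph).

An articulation point is a vertex whose removal disconnects the graph.
Articulation points: [1, 3]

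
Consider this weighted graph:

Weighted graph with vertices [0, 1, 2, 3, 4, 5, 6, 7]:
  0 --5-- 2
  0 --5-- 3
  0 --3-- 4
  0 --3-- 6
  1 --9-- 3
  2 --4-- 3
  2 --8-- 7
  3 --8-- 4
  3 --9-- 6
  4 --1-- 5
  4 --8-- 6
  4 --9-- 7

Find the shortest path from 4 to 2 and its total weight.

Using Dijkstra's algorithm from vertex 4:
Shortest path: 4 -> 0 -> 2
Total weight: 3 + 5 = 8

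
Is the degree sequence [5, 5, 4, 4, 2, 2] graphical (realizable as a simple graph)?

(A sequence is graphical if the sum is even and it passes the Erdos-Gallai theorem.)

Sum of degrees = 22. Sum is even but fails Erdos-Gallai. The sequence is NOT graphical.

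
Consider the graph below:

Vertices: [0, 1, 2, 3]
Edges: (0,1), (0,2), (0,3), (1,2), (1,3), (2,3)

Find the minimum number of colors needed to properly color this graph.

The graph has a maximum clique of size 4 (lower bound on chromatic number).
A valid 4-coloring: {0: 0, 1: 1, 2: 2, 3: 3}.
Chromatic number = 4.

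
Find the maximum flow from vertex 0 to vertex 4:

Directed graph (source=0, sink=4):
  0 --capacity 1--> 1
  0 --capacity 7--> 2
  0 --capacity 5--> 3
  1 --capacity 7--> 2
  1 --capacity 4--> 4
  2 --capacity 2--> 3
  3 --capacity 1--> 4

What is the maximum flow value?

Computing max flow:
  Flow on (0->1): 1/1
  Flow on (0->2): 1/7
  Flow on (1->4): 1/4
  Flow on (2->3): 1/2
  Flow on (3->4): 1/1
Maximum flow = 2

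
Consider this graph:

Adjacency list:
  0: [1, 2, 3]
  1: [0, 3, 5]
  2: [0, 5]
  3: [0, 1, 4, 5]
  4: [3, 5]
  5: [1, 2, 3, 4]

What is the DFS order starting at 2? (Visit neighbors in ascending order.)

DFS from vertex 2 (neighbors processed in ascending order):
Visit order: 2, 0, 1, 3, 4, 5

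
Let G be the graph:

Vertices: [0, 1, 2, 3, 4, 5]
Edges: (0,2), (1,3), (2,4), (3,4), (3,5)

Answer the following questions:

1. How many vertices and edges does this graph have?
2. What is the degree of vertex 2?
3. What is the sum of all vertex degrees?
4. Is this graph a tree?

Count: 6 vertices, 5 edges.
Vertex 2 has neighbors [0, 4], degree = 2.
Handshaking lemma: 2 * 5 = 10.
A graph is a tree iff it is connected and has exactly n-1 edges. This graph is connected (all 6 vertices in one component) and has 6-1 = 5 edges. It is a tree.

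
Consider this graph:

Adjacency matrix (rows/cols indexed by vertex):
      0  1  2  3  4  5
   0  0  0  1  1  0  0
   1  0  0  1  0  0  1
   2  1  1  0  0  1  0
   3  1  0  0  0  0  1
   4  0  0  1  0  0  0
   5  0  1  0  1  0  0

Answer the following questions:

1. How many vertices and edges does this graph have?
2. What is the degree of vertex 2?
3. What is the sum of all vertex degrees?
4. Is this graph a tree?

Count: 6 vertices, 6 edges.
Vertex 2 has neighbors [0, 1, 4], degree = 3.
Handshaking lemma: 2 * 6 = 12.
A tree on 6 vertices has 5 edges. This graph has 6 edges (1 extra). Not a tree.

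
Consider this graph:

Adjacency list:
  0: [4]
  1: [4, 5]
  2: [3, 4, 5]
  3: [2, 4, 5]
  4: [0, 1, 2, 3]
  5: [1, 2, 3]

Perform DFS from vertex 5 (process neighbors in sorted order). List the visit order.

DFS from vertex 5 (neighbors processed in ascending order):
Visit order: 5, 1, 4, 0, 2, 3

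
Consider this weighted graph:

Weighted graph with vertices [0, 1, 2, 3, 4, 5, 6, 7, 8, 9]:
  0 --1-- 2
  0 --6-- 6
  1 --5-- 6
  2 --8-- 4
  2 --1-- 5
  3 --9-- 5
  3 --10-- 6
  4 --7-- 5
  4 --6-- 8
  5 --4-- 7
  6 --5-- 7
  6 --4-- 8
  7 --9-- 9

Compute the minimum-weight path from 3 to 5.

Using Dijkstra's algorithm from vertex 3:
Shortest path: 3 -> 5
Total weight: 9 = 9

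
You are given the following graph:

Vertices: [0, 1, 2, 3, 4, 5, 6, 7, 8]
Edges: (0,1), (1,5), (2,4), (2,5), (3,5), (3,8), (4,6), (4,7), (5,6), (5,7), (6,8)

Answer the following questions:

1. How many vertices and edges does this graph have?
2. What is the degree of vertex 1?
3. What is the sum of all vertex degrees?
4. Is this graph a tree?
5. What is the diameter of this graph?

Count: 9 vertices, 11 edges.
Vertex 1 has neighbors [0, 5], degree = 2.
Handshaking lemma: 2 * 11 = 22.
A tree on 9 vertices has 8 edges. This graph has 11 edges (3 extra). Not a tree.
Diameter (longest shortest path) = 4.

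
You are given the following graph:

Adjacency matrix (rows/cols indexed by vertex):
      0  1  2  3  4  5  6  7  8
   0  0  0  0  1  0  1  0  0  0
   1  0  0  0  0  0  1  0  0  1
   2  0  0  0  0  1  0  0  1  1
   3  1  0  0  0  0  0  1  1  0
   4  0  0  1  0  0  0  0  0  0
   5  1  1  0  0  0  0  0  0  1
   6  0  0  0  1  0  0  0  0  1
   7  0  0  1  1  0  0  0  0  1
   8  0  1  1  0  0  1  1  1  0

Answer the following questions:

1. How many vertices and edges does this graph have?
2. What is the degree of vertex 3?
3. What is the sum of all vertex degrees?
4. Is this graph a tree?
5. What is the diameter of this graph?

Count: 9 vertices, 12 edges.
Vertex 3 has neighbors [0, 6, 7], degree = 3.
Handshaking lemma: 2 * 12 = 24.
A tree on 9 vertices has 8 edges. This graph has 12 edges (4 extra). Not a tree.
Diameter (longest shortest path) = 4.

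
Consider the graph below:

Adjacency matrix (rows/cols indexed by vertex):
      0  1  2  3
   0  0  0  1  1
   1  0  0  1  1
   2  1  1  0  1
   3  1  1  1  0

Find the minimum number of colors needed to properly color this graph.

The graph has a maximum clique of size 3 (lower bound on chromatic number).
A valid 3-coloring: {0: 2, 1: 2, 2: 0, 3: 1}.
Chromatic number = 3.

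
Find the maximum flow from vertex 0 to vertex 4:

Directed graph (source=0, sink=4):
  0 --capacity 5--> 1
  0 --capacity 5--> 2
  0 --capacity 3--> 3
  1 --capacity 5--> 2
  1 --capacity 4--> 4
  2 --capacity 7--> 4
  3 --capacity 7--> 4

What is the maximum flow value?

Computing max flow:
  Flow on (0->1): 5/5
  Flow on (0->2): 5/5
  Flow on (0->3): 3/3
  Flow on (1->2): 1/5
  Flow on (1->4): 4/4
  Flow on (2->4): 6/7
  Flow on (3->4): 3/7
Maximum flow = 13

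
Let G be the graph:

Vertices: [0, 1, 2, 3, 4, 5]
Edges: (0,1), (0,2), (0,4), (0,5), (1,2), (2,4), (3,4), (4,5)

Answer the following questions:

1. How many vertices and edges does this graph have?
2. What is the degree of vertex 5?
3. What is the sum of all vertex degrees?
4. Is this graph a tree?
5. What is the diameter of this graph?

Count: 6 vertices, 8 edges.
Vertex 5 has neighbors [0, 4], degree = 2.
Handshaking lemma: 2 * 8 = 16.
A tree on 6 vertices has 5 edges. This graph has 8 edges (3 extra). Not a tree.
Diameter (longest shortest path) = 3.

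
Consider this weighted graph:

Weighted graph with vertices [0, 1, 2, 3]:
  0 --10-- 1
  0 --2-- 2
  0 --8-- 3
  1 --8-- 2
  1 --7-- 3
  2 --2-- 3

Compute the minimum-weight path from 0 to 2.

Using Dijkstra's algorithm from vertex 0:
Shortest path: 0 -> 2
Total weight: 2 = 2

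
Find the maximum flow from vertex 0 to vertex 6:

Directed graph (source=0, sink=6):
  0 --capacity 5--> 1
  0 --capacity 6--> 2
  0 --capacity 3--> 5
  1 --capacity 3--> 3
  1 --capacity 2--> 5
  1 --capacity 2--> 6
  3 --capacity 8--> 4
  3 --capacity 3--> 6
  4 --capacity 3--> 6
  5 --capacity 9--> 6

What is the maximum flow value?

Computing max flow:
  Flow on (0->1): 5/5
  Flow on (0->5): 3/3
  Flow on (1->3): 3/3
  Flow on (1->6): 2/2
  Flow on (3->6): 3/3
  Flow on (5->6): 3/9
Maximum flow = 8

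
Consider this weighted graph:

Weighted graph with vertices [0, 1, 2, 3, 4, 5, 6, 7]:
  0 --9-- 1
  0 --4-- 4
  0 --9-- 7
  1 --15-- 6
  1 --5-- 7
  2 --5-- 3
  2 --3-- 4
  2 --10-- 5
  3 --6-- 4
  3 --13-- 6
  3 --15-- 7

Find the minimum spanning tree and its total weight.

Applying Kruskal's algorithm (sort edges by weight, add if no cycle):
  Add (2,4) w=3
  Add (0,4) w=4
  Add (1,7) w=5
  Add (2,3) w=5
  Skip (3,4) w=6 (creates cycle)
  Add (0,7) w=9
  Skip (0,1) w=9 (creates cycle)
  Add (2,5) w=10
  Add (3,6) w=13
  Skip (1,6) w=15 (creates cycle)
  Skip (3,7) w=15 (creates cycle)
MST weight = 49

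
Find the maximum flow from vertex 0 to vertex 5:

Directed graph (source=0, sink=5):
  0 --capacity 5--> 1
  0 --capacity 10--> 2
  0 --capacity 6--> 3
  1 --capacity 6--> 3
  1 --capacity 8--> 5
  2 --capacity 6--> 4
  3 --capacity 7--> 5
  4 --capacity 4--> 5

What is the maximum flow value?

Computing max flow:
  Flow on (0->1): 5/5
  Flow on (0->2): 4/10
  Flow on (0->3): 6/6
  Flow on (1->5): 5/8
  Flow on (2->4): 4/6
  Flow on (3->5): 6/7
  Flow on (4->5): 4/4
Maximum flow = 15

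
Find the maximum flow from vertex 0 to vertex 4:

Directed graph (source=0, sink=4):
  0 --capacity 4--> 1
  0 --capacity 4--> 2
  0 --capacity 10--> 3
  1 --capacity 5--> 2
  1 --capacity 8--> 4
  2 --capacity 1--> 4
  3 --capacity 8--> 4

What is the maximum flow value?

Computing max flow:
  Flow on (0->1): 4/4
  Flow on (0->2): 1/4
  Flow on (0->3): 8/10
  Flow on (1->4): 4/8
  Flow on (2->4): 1/1
  Flow on (3->4): 8/8
Maximum flow = 13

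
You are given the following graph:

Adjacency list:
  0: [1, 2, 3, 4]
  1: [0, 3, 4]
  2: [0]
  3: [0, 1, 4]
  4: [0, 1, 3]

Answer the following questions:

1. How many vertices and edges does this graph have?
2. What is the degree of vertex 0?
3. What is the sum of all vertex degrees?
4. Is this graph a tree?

Count: 5 vertices, 7 edges.
Vertex 0 has neighbors [1, 2, 3, 4], degree = 4.
Handshaking lemma: 2 * 7 = 14.
A tree on 5 vertices has 4 edges. This graph has 7 edges (3 extra). Not a tree.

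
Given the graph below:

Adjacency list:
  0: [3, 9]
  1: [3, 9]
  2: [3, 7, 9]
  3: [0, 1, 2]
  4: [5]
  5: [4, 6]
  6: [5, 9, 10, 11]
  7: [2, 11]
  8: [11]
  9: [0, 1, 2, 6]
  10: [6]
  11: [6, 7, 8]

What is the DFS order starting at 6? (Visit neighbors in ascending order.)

DFS from vertex 6 (neighbors processed in ascending order):
Visit order: 6, 5, 4, 9, 0, 3, 1, 2, 7, 11, 8, 10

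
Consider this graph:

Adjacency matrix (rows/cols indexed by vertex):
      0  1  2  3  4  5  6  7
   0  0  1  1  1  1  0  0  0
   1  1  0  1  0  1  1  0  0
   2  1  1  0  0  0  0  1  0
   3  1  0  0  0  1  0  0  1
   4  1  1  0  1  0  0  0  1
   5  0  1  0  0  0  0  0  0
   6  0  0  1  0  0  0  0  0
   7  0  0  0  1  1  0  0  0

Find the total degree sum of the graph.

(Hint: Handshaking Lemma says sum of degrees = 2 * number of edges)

Count edges: 11 edges.
By Handshaking Lemma: sum of degrees = 2 * 11 = 22.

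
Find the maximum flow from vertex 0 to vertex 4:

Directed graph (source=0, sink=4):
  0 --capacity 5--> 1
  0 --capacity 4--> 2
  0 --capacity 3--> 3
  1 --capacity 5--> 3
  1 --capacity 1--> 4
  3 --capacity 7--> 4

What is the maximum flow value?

Computing max flow:
  Flow on (0->1): 5/5
  Flow on (0->3): 3/3
  Flow on (1->3): 4/5
  Flow on (1->4): 1/1
  Flow on (3->4): 7/7
Maximum flow = 8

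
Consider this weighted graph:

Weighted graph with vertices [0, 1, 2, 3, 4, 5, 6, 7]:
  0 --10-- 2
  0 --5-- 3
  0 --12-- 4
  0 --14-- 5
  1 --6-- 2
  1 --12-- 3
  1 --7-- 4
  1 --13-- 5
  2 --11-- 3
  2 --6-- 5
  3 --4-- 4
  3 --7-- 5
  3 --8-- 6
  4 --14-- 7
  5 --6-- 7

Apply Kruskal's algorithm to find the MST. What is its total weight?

Applying Kruskal's algorithm (sort edges by weight, add if no cycle):
  Add (3,4) w=4
  Add (0,3) w=5
  Add (1,2) w=6
  Add (2,5) w=6
  Add (5,7) w=6
  Add (1,4) w=7
  Skip (3,5) w=7 (creates cycle)
  Add (3,6) w=8
  Skip (0,2) w=10 (creates cycle)
  Skip (2,3) w=11 (creates cycle)
  Skip (0,4) w=12 (creates cycle)
  Skip (1,3) w=12 (creates cycle)
  Skip (1,5) w=13 (creates cycle)
  Skip (0,5) w=14 (creates cycle)
  Skip (4,7) w=14 (creates cycle)
MST weight = 42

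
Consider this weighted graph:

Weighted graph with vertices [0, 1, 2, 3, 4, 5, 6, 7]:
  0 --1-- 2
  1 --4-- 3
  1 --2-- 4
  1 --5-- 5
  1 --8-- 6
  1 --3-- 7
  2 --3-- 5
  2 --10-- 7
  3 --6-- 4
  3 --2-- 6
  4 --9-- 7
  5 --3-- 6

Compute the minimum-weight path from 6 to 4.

Using Dijkstra's algorithm from vertex 6:
Shortest path: 6 -> 3 -> 4
Total weight: 2 + 6 = 8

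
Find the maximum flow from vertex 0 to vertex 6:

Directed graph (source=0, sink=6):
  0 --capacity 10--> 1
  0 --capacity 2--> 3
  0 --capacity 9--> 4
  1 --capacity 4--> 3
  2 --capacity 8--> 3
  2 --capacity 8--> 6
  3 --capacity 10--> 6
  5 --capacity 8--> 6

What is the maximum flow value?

Computing max flow:
  Flow on (0->1): 4/10
  Flow on (0->3): 2/2
  Flow on (1->3): 4/4
  Flow on (3->6): 6/10
Maximum flow = 6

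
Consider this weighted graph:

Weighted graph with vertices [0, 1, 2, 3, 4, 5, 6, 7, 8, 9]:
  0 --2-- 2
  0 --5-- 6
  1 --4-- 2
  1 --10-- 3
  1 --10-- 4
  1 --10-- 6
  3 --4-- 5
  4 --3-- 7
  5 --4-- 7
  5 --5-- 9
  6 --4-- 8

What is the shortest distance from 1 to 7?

Using Dijkstra's algorithm from vertex 1:
Shortest path: 1 -> 4 -> 7
Total weight: 10 + 3 = 13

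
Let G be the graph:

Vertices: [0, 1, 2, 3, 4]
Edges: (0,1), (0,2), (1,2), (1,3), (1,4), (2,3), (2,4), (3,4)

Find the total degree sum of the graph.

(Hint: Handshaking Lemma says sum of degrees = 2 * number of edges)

Count edges: 8 edges.
By Handshaking Lemma: sum of degrees = 2 * 8 = 16.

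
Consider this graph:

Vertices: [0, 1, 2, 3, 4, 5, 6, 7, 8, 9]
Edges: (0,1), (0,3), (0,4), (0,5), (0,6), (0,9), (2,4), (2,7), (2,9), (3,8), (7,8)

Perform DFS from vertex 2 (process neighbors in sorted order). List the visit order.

DFS from vertex 2 (neighbors processed in ascending order):
Visit order: 2, 4, 0, 1, 3, 8, 7, 5, 6, 9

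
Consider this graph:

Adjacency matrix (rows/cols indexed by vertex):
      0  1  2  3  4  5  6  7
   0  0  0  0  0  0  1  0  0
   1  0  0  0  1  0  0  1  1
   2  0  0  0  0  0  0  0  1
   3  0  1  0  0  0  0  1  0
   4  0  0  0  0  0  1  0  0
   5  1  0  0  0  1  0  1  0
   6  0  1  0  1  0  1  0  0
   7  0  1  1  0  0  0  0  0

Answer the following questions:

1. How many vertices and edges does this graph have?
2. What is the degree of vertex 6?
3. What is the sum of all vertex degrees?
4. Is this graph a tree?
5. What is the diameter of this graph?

Count: 8 vertices, 8 edges.
Vertex 6 has neighbors [1, 3, 5], degree = 3.
Handshaking lemma: 2 * 8 = 16.
A tree on 8 vertices has 7 edges. This graph has 8 edges (1 extra). Not a tree.
Diameter (longest shortest path) = 5.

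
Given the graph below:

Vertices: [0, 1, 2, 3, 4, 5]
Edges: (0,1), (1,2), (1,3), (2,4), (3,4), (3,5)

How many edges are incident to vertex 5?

Vertex 5 has neighbors [3], so deg(5) = 1.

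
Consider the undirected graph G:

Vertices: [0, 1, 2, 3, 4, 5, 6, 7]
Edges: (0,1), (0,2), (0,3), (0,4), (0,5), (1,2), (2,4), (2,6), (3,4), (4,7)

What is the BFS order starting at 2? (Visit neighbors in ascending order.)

BFS from vertex 2 (neighbors processed in ascending order):
Visit order: 2, 0, 1, 4, 6, 3, 5, 7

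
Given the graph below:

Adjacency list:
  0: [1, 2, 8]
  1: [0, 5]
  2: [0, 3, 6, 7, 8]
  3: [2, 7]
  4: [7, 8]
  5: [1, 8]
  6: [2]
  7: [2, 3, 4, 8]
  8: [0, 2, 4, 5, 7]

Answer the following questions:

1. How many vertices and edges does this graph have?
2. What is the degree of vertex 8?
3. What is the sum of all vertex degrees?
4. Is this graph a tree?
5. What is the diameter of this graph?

Count: 9 vertices, 13 edges.
Vertex 8 has neighbors [0, 2, 4, 5, 7], degree = 5.
Handshaking lemma: 2 * 13 = 26.
A tree on 9 vertices has 8 edges. This graph has 13 edges (5 extra). Not a tree.
Diameter (longest shortest path) = 3.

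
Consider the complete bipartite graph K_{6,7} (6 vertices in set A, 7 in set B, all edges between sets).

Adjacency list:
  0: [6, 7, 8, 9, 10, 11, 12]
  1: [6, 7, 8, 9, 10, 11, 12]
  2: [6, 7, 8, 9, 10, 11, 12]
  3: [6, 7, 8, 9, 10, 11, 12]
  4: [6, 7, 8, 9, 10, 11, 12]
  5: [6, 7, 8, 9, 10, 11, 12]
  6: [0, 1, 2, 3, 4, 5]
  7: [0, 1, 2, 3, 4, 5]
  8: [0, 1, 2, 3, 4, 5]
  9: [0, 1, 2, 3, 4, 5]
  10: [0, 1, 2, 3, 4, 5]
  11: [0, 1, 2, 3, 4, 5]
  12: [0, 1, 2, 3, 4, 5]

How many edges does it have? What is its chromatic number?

K_{6,7} has 6 * 7 = 42 edges.
Bipartite graphs have chromatic number 2 (color each partition differently).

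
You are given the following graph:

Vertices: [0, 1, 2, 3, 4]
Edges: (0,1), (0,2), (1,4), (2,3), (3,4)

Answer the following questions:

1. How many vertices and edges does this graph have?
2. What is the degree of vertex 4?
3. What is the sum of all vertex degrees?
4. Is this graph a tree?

Count: 5 vertices, 5 edges.
Vertex 4 has neighbors [1, 3], degree = 2.
Handshaking lemma: 2 * 5 = 10.
A tree on 5 vertices has 4 edges. This graph has 5 edges (1 extra). Not a tree.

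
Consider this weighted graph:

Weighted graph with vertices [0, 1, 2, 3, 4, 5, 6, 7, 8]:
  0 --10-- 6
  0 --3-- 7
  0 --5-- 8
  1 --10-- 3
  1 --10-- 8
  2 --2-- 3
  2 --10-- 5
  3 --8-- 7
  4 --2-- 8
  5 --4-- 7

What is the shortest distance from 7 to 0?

Using Dijkstra's algorithm from vertex 7:
Shortest path: 7 -> 0
Total weight: 3 = 3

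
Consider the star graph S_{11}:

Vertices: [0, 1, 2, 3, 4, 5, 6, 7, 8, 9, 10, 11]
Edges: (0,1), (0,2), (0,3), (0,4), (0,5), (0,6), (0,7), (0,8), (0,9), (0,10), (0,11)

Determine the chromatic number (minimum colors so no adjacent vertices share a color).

S_{11} has one hub adjacent to 11 leaves; leaves are pairwise non-adjacent.
Color the hub 0 and every leaf 1.
Chromatic number = 2.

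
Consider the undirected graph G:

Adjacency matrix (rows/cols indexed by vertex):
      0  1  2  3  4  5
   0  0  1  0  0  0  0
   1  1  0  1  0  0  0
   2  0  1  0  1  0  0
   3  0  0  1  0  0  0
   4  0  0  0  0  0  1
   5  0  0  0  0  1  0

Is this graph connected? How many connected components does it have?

Checking connectivity: the graph has 2 connected component(s).
Components: [[0, 1, 2, 3], [4, 5]]. The graph is NOT connected.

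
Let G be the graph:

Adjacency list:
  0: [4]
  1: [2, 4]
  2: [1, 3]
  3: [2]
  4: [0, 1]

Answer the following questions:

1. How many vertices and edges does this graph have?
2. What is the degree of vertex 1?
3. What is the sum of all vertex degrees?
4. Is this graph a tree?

Count: 5 vertices, 4 edges.
Vertex 1 has neighbors [2, 4], degree = 2.
Handshaking lemma: 2 * 4 = 8.
A graph is a tree iff it is connected and has exactly n-1 edges. This graph is connected (all 5 vertices in one component) and has 5-1 = 4 edges. It is a tree.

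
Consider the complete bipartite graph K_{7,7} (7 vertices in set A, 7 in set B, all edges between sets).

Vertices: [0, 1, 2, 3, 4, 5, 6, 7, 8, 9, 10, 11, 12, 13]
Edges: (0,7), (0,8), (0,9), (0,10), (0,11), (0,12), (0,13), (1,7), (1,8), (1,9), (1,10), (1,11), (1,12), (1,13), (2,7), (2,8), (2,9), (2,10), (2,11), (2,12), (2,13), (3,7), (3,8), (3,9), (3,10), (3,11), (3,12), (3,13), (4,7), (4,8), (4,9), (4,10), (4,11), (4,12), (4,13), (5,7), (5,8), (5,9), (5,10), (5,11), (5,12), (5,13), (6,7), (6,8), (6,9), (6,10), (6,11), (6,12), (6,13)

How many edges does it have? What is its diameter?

K_{7,7} has 7 * 7 = 49 edges.
Any vertex reaches any opposite-side vertex in 1 step; same-side vertices reach in 2 steps via any opposite-side vertex.
Diameter = 2.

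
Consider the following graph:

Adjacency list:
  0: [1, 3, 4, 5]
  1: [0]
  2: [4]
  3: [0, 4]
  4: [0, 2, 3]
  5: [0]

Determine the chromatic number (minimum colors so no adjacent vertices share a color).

The graph has a maximum clique of size 3 (lower bound on chromatic number).
A valid 3-coloring: {0: 0, 1: 1, 2: 0, 3: 2, 4: 1, 5: 1}.
Chromatic number = 3.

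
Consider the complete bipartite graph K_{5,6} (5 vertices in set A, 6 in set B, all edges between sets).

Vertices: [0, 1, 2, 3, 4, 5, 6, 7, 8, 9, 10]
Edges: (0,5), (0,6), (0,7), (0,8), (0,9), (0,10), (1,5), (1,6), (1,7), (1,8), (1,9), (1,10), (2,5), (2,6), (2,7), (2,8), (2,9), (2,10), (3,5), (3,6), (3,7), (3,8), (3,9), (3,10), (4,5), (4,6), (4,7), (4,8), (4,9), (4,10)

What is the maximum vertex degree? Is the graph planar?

Set-A vertices have degree 6; set-B vertices have degree 5. Maximum degree = max(5,6) = 6.
K_{5,6} contains K_{3,3} as a subgraph (since both sides have >= 3 vertices); by Kuratowski's theorem it is not planar.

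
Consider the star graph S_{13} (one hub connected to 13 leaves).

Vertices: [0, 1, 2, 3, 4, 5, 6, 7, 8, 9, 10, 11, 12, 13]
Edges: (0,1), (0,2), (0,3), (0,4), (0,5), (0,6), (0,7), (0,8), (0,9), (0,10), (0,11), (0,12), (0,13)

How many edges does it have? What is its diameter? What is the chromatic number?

Star graph S_{13}: the hub connects to all 13 leaves.
Edges = 13.
Diameter = 2 (any leaf to hub is 1, leaf to leaf through hub is 2).
Star graphs are bipartite (hub vs leaves), so chromatic number = 2.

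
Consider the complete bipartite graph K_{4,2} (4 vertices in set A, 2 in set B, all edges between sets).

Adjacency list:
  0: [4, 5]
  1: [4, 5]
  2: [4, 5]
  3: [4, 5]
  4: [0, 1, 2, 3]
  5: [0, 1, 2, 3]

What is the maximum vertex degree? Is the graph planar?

Set-A vertices have degree 2; set-B vertices have degree 4. Maximum degree = max(4,2) = 4.
min(4,2) <= 2, so K_{4,2} avoids a K_{3,3} subdivision and is planar.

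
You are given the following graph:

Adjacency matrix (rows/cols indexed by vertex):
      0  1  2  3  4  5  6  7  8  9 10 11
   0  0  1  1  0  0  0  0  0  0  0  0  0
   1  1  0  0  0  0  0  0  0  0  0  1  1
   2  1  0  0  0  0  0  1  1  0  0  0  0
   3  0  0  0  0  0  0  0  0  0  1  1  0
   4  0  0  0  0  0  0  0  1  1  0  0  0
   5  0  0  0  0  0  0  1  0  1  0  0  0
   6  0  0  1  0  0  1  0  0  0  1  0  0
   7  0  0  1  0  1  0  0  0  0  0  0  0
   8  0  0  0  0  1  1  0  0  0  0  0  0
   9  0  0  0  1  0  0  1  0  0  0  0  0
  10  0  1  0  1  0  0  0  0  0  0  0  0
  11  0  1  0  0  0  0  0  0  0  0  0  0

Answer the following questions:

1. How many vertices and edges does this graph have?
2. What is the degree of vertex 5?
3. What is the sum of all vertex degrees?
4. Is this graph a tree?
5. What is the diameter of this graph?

Count: 12 vertices, 13 edges.
Vertex 5 has neighbors [6, 8], degree = 2.
Handshaking lemma: 2 * 13 = 26.
A tree on 12 vertices has 11 edges. This graph has 13 edges (2 extra). Not a tree.
Diameter (longest shortest path) = 6.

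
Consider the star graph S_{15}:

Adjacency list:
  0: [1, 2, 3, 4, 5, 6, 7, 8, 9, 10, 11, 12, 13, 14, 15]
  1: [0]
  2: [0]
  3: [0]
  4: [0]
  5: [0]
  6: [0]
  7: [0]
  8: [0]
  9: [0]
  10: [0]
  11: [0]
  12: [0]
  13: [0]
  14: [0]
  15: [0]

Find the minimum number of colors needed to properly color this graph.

S_{15} has one hub adjacent to 15 leaves; leaves are pairwise non-adjacent.
Color the hub 0 and every leaf 1.
Chromatic number = 2.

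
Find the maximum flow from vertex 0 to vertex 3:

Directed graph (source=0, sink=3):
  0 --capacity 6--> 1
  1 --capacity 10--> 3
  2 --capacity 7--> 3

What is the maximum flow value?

Computing max flow:
  Flow on (0->1): 6/6
  Flow on (1->3): 6/10
Maximum flow = 6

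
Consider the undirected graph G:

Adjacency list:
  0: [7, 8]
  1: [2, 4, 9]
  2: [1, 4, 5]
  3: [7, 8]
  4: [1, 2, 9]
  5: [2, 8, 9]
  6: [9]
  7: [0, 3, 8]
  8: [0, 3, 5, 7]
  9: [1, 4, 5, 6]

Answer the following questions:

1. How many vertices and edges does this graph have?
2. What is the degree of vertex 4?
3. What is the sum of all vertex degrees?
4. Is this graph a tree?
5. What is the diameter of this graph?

Count: 10 vertices, 14 edges.
Vertex 4 has neighbors [1, 2, 9], degree = 3.
Handshaking lemma: 2 * 14 = 28.
A tree on 10 vertices has 9 edges. This graph has 14 edges (5 extra). Not a tree.
Diameter (longest shortest path) = 4.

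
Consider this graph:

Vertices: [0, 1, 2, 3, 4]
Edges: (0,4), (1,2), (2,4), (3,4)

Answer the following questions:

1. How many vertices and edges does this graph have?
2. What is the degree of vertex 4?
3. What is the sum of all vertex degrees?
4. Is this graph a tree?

Count: 5 vertices, 4 edges.
Vertex 4 has neighbors [0, 2, 3], degree = 3.
Handshaking lemma: 2 * 4 = 8.
A graph is a tree iff it is connected and has exactly n-1 edges. This graph is connected (all 5 vertices in one component) and has 5-1 = 4 edges. It is a tree.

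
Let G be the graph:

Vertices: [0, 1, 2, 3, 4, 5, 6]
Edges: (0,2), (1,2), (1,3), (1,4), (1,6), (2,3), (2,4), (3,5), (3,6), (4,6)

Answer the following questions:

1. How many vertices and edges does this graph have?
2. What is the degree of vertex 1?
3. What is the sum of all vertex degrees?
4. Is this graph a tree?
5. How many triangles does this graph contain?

Count: 7 vertices, 10 edges.
Vertex 1 has neighbors [2, 3, 4, 6], degree = 4.
Handshaking lemma: 2 * 10 = 20.
A tree on 7 vertices has 6 edges. This graph has 10 edges (4 extra). Not a tree.
Number of triangles = 4.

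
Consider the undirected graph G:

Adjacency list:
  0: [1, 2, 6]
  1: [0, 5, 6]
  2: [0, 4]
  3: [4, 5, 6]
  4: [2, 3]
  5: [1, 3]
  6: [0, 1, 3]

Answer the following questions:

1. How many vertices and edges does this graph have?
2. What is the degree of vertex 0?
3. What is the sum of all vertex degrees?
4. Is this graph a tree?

Count: 7 vertices, 9 edges.
Vertex 0 has neighbors [1, 2, 6], degree = 3.
Handshaking lemma: 2 * 9 = 18.
A tree on 7 vertices has 6 edges. This graph has 9 edges (3 extra). Not a tree.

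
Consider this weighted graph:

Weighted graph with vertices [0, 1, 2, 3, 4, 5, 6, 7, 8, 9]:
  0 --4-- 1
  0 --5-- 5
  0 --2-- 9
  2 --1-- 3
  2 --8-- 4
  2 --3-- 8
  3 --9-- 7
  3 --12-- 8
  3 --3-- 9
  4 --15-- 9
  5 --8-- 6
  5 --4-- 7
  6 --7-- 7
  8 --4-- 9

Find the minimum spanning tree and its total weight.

Applying Kruskal's algorithm (sort edges by weight, add if no cycle):
  Add (2,3) w=1
  Add (0,9) w=2
  Add (2,8) w=3
  Add (3,9) w=3
  Add (0,1) w=4
  Add (5,7) w=4
  Skip (8,9) w=4 (creates cycle)
  Add (0,5) w=5
  Add (6,7) w=7
  Add (2,4) w=8
  Skip (5,6) w=8 (creates cycle)
  Skip (3,7) w=9 (creates cycle)
  Skip (3,8) w=12 (creates cycle)
  Skip (4,9) w=15 (creates cycle)
MST weight = 37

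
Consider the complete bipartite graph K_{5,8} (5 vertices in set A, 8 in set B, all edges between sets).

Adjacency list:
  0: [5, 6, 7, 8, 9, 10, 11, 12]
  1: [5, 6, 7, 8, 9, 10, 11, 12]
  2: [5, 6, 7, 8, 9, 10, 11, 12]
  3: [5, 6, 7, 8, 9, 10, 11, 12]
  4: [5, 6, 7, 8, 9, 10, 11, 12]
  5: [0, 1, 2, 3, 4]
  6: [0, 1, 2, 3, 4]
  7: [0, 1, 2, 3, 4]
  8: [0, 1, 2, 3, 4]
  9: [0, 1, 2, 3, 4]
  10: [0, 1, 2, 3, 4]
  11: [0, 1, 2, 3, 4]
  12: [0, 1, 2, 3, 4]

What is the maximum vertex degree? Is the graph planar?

Set-A vertices have degree 8; set-B vertices have degree 5. Maximum degree = max(5,8) = 8.
K_{5,8} contains K_{3,3} as a subgraph (since both sides have >= 3 vertices); by Kuratowski's theorem it is not planar.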